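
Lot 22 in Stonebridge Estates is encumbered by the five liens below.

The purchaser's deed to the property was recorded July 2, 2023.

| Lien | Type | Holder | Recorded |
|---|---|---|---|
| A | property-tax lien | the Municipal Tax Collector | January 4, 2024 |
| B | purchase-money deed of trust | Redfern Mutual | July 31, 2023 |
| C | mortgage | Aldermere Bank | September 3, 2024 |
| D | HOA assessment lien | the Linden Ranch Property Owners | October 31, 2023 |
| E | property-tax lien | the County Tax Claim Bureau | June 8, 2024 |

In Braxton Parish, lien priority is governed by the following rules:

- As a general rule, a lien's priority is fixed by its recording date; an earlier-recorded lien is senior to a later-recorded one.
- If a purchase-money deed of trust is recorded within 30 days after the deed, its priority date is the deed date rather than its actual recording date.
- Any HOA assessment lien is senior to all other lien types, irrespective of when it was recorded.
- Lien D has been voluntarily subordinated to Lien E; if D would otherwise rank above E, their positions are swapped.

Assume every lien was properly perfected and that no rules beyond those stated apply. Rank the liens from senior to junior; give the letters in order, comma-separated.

E, B, A, D, C

Effective dates after the stated exceptions: B's effective date is the deed date, July 2, 2023.
D is an HOA assessment lien and takes priority over every other lien.
The other liens, earliest effective date first: B (July 2, 2023), A (January 4, 2024), E (June 8, 2024), C (September 3, 2024).
D is senior to E before the subordination, so the two trade places.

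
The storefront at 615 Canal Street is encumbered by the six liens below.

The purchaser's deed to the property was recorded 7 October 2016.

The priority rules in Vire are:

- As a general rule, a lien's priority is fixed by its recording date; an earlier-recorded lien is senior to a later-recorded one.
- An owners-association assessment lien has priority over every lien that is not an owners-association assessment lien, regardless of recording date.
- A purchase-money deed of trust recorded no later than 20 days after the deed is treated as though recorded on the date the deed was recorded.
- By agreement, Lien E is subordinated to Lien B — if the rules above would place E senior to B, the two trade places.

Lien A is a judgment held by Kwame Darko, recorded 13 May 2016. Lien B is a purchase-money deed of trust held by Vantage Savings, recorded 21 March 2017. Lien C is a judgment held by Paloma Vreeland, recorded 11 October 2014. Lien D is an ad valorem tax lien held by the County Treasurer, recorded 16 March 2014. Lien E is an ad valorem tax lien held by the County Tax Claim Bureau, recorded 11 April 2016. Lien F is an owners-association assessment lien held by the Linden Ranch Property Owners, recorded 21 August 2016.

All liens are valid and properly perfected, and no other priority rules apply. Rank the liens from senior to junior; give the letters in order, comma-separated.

First, effective dates: B was recorded 165 days after the deed — beyond 20 days — so no relation-back applies.
F is an owners-association assessment lien and takes priority over every other lien.
Remaining liens by effective date: D (16 March 2014), C (11 October 2014), E (11 April 2016), A (13 May 2016), B (21 March 2017).
The subordination applies — E was senior to B — so E and B swap.

F, D, C, B, A, E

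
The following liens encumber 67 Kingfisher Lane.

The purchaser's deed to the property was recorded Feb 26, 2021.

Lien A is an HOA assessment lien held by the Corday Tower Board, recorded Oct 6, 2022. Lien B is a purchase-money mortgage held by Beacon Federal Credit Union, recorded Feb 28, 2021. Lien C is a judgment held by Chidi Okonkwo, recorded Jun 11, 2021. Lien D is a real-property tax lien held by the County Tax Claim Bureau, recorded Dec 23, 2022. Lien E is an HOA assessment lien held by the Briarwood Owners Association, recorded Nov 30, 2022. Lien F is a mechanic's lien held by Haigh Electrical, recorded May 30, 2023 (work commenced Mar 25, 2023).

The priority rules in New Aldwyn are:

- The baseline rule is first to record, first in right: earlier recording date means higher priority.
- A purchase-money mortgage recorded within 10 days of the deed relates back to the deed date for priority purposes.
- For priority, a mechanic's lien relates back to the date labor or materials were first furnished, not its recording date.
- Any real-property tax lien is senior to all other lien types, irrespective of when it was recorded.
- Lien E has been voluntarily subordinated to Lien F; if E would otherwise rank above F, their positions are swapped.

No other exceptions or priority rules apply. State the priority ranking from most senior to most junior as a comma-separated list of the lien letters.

D, B, C, A, F, E

First, effective dates: B was recorded within the 10-day window, so its effective date is the deed date Feb 26, 2021; F is treated as recorded Mar 25, 2023, the work-commencement date.
D is a real-property tax lien, so it outranks all other liens regardless of date.
Remaining liens by effective date: B (Feb 26, 2021), C (Jun 11, 2021), A (Oct 6, 2022), E (Nov 30, 2022), F (Mar 25, 2023).
Because E would otherwise rank above F, the subordination swaps them.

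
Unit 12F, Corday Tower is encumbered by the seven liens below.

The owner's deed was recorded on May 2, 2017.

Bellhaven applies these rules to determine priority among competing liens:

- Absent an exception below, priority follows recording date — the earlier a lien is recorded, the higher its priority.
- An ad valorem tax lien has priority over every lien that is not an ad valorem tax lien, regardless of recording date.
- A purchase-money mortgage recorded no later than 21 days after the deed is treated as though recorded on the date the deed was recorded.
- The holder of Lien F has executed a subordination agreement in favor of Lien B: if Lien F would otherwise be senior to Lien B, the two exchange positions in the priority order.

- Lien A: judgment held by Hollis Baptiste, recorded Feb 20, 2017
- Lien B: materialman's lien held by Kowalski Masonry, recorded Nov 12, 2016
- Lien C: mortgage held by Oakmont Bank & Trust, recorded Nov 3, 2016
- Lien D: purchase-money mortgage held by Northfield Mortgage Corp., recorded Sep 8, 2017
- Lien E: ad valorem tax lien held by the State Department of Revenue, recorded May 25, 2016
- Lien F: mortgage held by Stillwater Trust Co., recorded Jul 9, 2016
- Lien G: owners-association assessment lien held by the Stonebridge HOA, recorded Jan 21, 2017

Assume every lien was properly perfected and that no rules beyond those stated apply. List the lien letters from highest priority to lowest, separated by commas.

Adjusting effective dates: D was recorded 129 days after the deed, outside the 21-day window, so it keeps its recording date.
As an ad valorem tax lien, E is senior to every other lien.
Remaining liens by effective date: F (Jul 9, 2016), C (Nov 3, 2016), B (Nov 12, 2016), G (Jan 21, 2017), A (Feb 20, 2017), D (Sep 8, 2017).
The subordination applies — F was senior to B — so F and B swap.

E, B, C, F, G, A, D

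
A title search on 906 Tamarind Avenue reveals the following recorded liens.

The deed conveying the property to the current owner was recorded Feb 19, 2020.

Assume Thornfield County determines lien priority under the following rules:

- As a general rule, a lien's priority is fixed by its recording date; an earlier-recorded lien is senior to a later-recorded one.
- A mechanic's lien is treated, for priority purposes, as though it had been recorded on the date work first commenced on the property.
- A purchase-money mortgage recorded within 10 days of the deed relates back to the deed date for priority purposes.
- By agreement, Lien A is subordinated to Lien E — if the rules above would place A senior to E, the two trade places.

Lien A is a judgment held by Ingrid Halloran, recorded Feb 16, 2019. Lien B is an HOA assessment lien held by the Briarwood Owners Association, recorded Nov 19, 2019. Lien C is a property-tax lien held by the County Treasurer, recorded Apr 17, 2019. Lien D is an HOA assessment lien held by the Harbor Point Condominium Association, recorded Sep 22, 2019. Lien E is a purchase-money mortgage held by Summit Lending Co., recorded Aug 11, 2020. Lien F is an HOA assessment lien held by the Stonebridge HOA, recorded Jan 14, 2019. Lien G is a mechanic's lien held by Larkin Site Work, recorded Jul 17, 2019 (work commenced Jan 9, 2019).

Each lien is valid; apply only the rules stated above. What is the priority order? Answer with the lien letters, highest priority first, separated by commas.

G, F, E, C, D, B, A

First, effective dates: E missed the 10-day window (174 days after the deed), so its recording date stands; G relates back to Jan 9, 2019 (work commenced).
By effective date, earliest first: G (Jan 9, 2019), F (Jan 14, 2019), A (Feb 16, 2019), C (Apr 17, 2019), D (Sep 22, 2019), B (Nov 19, 2019), E (Aug 11, 2020).
The subordination applies — A was senior to E — so A and E swap.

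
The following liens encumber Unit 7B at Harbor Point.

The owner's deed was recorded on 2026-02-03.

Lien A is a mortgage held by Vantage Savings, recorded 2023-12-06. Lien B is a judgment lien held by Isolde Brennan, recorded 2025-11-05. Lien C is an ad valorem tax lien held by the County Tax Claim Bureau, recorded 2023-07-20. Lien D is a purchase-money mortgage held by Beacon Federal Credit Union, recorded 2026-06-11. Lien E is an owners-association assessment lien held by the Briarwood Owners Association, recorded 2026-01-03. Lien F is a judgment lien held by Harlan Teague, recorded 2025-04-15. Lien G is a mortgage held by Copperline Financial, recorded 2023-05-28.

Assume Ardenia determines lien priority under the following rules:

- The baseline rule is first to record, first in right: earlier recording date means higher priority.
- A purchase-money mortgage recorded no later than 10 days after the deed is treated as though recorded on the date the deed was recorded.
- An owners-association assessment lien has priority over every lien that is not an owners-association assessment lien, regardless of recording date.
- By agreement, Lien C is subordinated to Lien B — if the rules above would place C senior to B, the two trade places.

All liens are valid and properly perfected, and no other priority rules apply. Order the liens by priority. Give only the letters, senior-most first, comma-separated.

Effective dates after the stated exceptions: D was recorded 128 days after the deed, outside the 10-day window, so it keeps its recording date.
As an owners-association assessment lien, E is senior to every other lien.
Remaining liens by effective date: G (2023-05-28), C (2023-07-20), A (2023-12-06), F (2025-04-15), B (2025-11-05), D (2026-06-11).
C would otherwise be senior to B, so under the subordination agreement C and B exchange positions.

E, G, B, A, F, C, D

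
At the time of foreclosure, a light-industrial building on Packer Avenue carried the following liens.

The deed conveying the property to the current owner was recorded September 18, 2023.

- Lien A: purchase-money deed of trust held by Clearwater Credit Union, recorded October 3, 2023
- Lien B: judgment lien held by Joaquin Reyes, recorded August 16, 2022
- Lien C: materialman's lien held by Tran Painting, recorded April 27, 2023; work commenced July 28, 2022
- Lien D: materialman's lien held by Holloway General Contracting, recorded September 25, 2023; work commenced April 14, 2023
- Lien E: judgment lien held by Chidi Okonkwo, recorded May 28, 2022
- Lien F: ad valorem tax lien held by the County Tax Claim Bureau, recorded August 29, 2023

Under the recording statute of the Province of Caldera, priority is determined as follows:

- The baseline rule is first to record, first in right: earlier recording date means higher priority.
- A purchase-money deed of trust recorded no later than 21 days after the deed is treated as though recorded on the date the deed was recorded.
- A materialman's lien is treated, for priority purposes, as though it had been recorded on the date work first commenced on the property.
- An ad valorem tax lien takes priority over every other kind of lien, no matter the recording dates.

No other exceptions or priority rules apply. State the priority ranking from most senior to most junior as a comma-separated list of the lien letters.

F, E, C, B, D, A

Adjusting effective dates: A's effective date is the deed date, September 18, 2023; C's effective date is July 28, 2022, when work began; D relates back to April 14, 2023 (work commenced).
F is an ad valorem tax lien, so it outranks all other liens regardless of date.
Among the remaining liens, by effective date: E (May 28, 2022), C (July 28, 2022), B (August 16, 2022), D (April 14, 2023), A (September 18, 2023).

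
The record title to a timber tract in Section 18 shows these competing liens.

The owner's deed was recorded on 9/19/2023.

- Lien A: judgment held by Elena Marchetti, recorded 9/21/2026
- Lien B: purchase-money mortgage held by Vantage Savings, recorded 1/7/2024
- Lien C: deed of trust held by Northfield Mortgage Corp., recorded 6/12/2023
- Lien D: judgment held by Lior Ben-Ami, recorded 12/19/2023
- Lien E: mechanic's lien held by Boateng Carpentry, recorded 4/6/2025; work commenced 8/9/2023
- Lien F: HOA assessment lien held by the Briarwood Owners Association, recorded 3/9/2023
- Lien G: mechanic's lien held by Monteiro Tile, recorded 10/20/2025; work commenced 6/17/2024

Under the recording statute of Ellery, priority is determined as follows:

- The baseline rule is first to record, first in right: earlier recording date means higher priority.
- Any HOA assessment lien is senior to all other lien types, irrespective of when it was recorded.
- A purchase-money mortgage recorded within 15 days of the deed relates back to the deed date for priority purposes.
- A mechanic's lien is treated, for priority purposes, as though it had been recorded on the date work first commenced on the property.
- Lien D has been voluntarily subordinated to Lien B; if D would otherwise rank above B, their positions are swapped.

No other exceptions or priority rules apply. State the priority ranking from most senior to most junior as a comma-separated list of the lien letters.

F, C, E, B, D, G, A

Adjusting effective dates: B missed the 15-day window (110 days after the deed), so its recording date stands; E's effective date is 8/9/2023, when work began; G relates back to 6/17/2024 (work commenced).
F, as an HOA assessment lien, has superpriority and ranks first.
Remaining liens by effective date: C (6/12/2023), E (8/9/2023), D (12/19/2023), B (1/7/2024), G (6/17/2024), A (9/21/2026).
D is senior to B before the subordination, so the two trade places.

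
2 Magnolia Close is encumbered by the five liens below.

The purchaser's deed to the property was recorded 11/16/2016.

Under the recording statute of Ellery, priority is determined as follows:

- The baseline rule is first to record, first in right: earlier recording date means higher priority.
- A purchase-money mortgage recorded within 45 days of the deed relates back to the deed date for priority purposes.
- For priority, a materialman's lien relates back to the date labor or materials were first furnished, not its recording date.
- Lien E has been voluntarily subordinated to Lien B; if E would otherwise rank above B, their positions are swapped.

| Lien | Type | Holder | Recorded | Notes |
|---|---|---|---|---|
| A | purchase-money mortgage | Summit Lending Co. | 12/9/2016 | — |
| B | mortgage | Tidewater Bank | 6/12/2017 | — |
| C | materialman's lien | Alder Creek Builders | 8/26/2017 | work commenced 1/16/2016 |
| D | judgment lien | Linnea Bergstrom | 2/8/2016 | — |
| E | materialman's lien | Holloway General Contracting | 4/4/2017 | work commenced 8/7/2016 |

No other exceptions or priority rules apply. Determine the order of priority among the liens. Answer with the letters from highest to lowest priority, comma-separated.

C, D, B, A, E

Effective dates after the stated exceptions: A relates back to the deed date 11/16/2016; C relates back to 1/16/2016 (work commenced); E relates back to 8/7/2016 (work commenced).
By effective date: C (1/16/2016), D (2/8/2016), E (8/7/2016), A (11/16/2016), B (6/12/2017).
The subordination applies — E was senior to B — so E and B swap.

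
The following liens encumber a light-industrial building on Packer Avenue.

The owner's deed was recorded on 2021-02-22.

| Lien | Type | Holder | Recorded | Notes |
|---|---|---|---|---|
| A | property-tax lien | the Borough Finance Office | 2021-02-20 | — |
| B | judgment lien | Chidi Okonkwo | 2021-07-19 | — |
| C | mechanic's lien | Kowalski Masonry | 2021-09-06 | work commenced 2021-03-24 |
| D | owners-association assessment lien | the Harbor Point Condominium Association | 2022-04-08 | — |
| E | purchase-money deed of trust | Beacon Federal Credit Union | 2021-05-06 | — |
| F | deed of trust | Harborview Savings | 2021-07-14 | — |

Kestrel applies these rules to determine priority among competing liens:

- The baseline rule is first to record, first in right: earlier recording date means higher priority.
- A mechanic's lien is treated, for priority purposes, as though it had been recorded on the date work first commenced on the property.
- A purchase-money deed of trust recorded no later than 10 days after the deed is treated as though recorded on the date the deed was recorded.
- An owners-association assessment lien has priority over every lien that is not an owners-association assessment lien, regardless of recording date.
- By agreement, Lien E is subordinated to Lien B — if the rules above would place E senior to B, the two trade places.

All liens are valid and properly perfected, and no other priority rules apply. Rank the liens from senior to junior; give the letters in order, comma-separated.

Adjusting effective dates: C relates back to 2021-03-24 (work commenced); E missed the 10-day window (73 days after the deed), so its recording date stands.
D is an owners-association assessment lien, so it outranks all other liens regardless of date.
Ordering the rest by effective date: A (2021-02-20), C (2021-03-24), E (2021-05-06), F (2021-07-14), B (2021-07-19).
The subordination applies — E was senior to B — so E and B swap.

D, A, C, B, F, E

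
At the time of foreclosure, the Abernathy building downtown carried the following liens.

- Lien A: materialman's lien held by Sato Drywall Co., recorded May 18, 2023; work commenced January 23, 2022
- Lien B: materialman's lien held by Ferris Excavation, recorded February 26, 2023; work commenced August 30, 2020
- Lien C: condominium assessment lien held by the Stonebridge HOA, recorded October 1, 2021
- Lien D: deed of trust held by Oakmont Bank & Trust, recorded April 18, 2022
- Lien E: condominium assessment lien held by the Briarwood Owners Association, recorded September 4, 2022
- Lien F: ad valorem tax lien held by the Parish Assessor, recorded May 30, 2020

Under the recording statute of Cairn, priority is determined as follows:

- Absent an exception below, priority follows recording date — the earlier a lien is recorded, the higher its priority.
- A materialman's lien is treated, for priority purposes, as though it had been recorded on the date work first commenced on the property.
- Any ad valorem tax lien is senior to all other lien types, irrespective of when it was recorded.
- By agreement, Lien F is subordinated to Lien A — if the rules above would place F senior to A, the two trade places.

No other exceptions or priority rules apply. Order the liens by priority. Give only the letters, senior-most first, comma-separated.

A, B, C, F, D, E

Adjusting effective dates: A relates back to January 23, 2022 (work commenced); B's effective date is August 30, 2020, when work began.
F is an ad valorem tax lien, so it outranks all other liens regardless of date.
Remaining liens by effective date: B (August 30, 2020), C (October 1, 2021), A (January 23, 2022), D (April 18, 2022), E (September 4, 2022).
F would otherwise be senior to A, so under the subordination agreement F and A exchange positions.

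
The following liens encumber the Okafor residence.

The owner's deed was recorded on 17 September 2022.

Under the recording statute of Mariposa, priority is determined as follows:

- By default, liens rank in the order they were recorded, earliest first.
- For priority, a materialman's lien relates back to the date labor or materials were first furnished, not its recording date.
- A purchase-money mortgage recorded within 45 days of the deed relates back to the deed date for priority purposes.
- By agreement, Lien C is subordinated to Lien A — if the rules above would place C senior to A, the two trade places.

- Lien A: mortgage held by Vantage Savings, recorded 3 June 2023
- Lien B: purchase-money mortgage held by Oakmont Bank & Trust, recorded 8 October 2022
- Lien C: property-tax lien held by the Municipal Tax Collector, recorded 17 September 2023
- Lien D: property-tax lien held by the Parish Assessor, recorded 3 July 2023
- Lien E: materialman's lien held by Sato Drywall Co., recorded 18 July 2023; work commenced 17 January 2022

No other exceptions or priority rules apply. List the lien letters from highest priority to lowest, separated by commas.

E, B, A, D, C

Effective dates after the stated exceptions: B relates back to the deed date 17 September 2022; E is treated as recorded 17 January 2022, the work-commencement date.
Ordering by effective date: E (17 January 2022), B (17 September 2022), A (3 June 2023), D (3 July 2023), C (17 September 2023).
C already ranks below A; the subordination has no effect.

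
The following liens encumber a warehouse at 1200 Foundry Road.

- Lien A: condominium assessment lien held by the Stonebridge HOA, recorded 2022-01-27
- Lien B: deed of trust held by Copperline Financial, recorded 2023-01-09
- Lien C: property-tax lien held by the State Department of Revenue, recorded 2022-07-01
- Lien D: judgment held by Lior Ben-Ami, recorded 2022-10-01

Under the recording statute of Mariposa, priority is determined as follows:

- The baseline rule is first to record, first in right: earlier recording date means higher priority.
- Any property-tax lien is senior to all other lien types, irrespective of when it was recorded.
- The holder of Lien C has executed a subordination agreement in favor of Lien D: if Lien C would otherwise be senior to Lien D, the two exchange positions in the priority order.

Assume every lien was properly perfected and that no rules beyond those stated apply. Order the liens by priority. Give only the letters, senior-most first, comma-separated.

D, A, C, B

C, as a property-tax lien, has superpriority and ranks first.
Remaining liens by effective date: A (2022-01-27), D (2022-10-01), B (2023-01-09).
The subordination applies — C was senior to D — so C and D swap.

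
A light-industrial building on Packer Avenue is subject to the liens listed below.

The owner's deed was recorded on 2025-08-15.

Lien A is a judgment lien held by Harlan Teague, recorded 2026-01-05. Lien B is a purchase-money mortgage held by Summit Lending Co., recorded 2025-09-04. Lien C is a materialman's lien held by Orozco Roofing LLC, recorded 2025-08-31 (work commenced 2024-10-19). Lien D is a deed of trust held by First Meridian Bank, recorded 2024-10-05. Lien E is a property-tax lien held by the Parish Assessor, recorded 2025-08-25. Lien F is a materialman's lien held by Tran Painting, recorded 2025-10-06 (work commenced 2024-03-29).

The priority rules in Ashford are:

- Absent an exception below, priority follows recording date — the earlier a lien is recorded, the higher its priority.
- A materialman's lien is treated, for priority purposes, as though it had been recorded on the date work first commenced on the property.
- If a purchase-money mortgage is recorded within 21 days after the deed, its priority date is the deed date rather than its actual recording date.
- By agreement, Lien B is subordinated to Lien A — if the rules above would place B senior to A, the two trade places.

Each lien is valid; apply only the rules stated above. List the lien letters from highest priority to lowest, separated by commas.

F, D, C, A, E, B

First, effective dates: B was recorded within the 21-day window, so its effective date is the deed date 2025-08-15; C is treated as recorded 2024-10-19, the work-commencement date; F is treated as recorded 2024-03-29, the work-commencement date.
By effective date, earliest first: F (2024-03-29), D (2024-10-05), C (2024-10-19), B (2025-08-15), E (2025-08-25), A (2026-01-05).
Because B would otherwise rank above A, the subordination swaps them.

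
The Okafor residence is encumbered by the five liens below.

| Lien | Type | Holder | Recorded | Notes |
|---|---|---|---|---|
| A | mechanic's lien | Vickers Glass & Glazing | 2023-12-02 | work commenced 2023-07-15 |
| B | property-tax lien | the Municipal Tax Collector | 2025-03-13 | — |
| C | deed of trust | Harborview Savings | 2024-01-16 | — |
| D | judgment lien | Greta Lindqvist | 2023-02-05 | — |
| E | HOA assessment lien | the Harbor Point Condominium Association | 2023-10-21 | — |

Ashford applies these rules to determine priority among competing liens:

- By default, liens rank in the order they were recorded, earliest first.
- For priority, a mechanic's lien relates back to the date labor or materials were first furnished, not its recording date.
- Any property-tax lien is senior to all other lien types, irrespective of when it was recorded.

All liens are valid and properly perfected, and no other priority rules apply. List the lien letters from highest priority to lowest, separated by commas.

Effective dates: A is treated as recorded 2023-07-15, the work-commencement date.
As a property-tax lien, B is senior to every other lien.
Among the remaining liens, by effective date: D (2023-02-05), A (2023-07-15), E (2023-10-21), C (2024-01-16).

B, D, A, E, C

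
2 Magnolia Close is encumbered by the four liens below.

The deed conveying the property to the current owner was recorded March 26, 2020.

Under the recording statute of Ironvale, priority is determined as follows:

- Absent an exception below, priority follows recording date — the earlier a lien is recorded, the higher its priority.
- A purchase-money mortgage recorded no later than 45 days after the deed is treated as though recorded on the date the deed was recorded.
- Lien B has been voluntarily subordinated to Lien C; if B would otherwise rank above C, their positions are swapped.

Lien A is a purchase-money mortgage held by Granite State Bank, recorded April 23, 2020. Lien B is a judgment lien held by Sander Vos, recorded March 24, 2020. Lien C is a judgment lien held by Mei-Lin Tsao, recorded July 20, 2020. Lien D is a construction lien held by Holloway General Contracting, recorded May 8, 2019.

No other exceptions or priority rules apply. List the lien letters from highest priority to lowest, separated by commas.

D, C, A, B

First, effective dates: A's effective date is the deed date, March 26, 2020.
By effective date, earliest first: D (May 8, 2019), B (March 24, 2020), A (March 26, 2020), C (July 20, 2020).
B would otherwise be senior to C, so under the subordination agreement B and C exchange positions.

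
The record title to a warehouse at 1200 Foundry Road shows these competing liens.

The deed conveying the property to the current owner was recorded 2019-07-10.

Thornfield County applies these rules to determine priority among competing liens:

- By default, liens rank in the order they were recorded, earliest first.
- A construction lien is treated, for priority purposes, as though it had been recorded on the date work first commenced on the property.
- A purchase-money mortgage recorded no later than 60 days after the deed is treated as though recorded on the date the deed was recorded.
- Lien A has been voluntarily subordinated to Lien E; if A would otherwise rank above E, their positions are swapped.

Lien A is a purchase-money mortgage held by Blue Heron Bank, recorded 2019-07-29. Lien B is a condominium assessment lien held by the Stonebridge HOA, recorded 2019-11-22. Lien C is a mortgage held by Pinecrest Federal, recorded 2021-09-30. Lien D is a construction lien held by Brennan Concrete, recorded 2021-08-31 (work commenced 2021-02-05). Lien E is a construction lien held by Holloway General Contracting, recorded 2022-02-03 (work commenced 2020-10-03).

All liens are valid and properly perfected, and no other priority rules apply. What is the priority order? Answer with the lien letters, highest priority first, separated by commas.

First, effective dates: A was recorded within the 60-day window, so its effective date is the deed date 2019-07-10; D's effective date is 2021-02-05, when work began; E is treated as recorded 2020-10-03, the work-commencement date.
By effective date: A (2019-07-10), B (2019-11-22), E (2020-10-03), D (2021-02-05), C (2021-09-30).
Because A would otherwise rank above E, the subordination swaps them.

E, B, A, D, C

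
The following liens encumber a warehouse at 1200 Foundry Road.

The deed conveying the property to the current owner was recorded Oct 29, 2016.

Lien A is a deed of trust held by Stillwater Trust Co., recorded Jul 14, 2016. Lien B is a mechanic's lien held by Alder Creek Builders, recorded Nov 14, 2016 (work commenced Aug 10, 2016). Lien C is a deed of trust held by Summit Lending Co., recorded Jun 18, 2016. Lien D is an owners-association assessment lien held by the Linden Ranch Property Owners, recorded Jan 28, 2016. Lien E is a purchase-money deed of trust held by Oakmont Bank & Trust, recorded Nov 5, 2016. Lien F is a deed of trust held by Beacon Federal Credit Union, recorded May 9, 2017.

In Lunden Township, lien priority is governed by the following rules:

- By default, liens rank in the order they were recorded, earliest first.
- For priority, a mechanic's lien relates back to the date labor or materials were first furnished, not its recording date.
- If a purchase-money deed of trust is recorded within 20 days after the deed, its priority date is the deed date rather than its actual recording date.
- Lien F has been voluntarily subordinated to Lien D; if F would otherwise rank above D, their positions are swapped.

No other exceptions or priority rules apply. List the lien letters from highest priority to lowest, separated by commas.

First, effective dates: B's effective date is Aug 10, 2016, when work began; E relates back to the deed date Oct 29, 2016.
Sorted by effective date: D (Jan 28, 2016), C (Jun 18, 2016), A (Jul 14, 2016), B (Aug 10, 2016), E (Oct 29, 2016), F (May 9, 2017).
F already ranks below D; the subordination has no effect.

D, C, A, B, E, F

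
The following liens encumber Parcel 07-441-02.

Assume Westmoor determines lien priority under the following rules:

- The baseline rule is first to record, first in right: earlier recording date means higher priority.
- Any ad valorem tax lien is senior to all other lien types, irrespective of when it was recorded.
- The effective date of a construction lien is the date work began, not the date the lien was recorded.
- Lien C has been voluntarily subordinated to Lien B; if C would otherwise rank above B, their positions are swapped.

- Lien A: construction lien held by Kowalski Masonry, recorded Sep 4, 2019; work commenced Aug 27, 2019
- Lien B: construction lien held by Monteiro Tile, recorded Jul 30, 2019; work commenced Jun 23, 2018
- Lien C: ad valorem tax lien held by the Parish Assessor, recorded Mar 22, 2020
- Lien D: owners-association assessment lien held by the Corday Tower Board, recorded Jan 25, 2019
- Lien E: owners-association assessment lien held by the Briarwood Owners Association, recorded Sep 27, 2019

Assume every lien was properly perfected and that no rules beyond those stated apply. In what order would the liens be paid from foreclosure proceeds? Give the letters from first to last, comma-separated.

First, effective dates: A's effective date is Aug 27, 2019, when work began; B relates back to Jun 23, 2018 (work commenced).
C, as an ad valorem tax lien, has superpriority and ranks first.
The other liens, earliest effective date first: B (Jun 23, 2018), D (Jan 25, 2019), A (Aug 27, 2019), E (Sep 27, 2019).
C is senior to B before the subordination, so the two trade places.

B, C, D, A, E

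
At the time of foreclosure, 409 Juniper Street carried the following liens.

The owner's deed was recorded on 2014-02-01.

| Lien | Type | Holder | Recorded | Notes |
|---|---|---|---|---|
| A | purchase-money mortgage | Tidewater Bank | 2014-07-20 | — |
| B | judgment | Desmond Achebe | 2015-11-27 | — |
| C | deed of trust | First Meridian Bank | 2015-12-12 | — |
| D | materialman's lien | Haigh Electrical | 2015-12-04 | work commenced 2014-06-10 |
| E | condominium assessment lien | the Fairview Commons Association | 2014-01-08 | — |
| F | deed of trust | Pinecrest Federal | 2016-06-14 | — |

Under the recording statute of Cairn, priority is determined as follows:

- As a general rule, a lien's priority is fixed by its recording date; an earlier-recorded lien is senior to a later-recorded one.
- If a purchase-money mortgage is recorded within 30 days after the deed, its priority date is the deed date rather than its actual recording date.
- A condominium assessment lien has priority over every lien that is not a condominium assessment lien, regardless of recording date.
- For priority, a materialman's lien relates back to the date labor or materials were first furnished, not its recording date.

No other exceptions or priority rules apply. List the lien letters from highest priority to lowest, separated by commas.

Adjusting effective dates: A missed the 30-day window (169 days after the deed), so its recording date stands; D is treated as recorded 2014-06-10, the work-commencement date.
As a condominium assessment lien, E is senior to every other lien.
Remaining liens by effective date: D (2014-06-10), A (2014-07-20), B (2015-11-27), C (2015-12-12), F (2016-06-14).

E, D, A, B, C, F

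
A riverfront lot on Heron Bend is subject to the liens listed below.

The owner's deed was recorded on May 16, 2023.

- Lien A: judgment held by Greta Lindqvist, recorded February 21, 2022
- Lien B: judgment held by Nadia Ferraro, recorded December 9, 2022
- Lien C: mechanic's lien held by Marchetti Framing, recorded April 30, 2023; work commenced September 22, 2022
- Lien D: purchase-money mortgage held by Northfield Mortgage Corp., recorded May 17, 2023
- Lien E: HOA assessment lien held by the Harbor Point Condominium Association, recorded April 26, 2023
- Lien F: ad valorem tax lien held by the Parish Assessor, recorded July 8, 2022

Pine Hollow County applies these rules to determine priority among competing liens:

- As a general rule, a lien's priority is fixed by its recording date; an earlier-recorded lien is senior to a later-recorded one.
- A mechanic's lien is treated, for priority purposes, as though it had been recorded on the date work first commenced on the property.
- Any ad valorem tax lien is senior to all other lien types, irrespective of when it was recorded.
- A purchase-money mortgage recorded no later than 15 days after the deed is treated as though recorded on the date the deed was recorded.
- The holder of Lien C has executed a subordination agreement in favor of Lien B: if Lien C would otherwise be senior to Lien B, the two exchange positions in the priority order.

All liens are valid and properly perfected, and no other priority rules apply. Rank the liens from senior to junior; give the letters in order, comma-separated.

F, A, B, C, E, D

Effective dates after the stated exceptions: C is treated as recorded September 22, 2022, the work-commencement date; D's effective date is the deed date, May 16, 2023.
F, as an ad valorem tax lien, has superpriority and ranks first.
Among the remaining liens, by effective date: A (February 21, 2022), C (September 22, 2022), B (December 9, 2022), E (April 26, 2023), D (May 16, 2023).
C is senior to B before the subordination, so the two trade places.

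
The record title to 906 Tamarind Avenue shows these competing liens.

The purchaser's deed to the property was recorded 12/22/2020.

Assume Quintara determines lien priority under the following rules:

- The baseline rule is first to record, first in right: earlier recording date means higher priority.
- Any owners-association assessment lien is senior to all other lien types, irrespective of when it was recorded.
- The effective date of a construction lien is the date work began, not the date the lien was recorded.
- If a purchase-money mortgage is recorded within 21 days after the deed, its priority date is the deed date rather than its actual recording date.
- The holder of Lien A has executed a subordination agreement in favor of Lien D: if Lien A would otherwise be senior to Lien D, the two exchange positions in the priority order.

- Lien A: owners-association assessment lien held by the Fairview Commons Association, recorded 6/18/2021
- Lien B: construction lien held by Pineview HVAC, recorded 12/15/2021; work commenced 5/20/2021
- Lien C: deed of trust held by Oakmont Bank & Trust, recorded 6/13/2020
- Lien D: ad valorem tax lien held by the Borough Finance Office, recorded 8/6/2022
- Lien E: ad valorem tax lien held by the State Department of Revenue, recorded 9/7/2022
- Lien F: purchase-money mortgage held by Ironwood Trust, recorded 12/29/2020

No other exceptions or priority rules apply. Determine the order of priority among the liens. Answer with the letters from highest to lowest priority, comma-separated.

Adjusting effective dates: B's effective date is 5/20/2021, when work began; F was recorded within the 21-day window, so its effective date is the deed date 12/22/2020.
As an owners-association assessment lien, A is senior to every other lien.
Ordering the rest by effective date: C (6/13/2020), F (12/22/2020), B (5/20/2021), D (8/6/2022), E (9/7/2022).
A is senior to D before the subordination, so the two trade places.

D, C, F, B, A, E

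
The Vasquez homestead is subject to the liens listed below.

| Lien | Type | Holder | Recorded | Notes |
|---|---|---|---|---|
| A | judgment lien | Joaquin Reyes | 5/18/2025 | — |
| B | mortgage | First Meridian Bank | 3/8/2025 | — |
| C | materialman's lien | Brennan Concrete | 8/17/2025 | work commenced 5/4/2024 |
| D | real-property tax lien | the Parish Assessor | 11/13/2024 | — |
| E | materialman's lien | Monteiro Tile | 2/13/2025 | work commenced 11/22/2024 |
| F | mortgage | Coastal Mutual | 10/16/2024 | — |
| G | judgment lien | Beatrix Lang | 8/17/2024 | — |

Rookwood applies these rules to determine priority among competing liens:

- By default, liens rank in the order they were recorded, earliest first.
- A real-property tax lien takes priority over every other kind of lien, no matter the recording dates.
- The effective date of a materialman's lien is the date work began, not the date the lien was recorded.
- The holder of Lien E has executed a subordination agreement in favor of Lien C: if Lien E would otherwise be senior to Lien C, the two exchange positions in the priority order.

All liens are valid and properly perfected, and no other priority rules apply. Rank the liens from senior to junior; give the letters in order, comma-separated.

Effective dates after the stated exceptions: C's effective date is 5/4/2024, when work began; E is treated as recorded 11/22/2024, the work-commencement date.
D is a real-property tax lien, so it outranks all other liens regardless of date.
Among the remaining liens, by effective date: C (5/4/2024), G (8/17/2024), F (10/16/2024), E (11/22/2024), B (3/8/2025), A (5/18/2025).
E is already junior to C, so the subordination agreement changes nothing.

D, C, G, F, E, B, A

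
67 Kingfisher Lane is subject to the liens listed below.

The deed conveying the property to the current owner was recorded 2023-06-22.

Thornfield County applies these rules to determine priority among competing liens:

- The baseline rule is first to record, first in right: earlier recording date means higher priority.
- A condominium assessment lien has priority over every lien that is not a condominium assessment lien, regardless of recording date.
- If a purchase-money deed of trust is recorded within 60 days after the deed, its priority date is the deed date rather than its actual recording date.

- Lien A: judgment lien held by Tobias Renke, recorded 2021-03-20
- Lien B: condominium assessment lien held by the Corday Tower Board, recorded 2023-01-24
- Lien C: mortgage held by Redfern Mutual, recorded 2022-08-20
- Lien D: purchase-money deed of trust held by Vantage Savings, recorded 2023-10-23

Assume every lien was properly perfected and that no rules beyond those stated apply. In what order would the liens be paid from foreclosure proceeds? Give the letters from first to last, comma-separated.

First, effective dates: D missed the 60-day window (123 days after the deed), so its recording date stands.
B is a condominium assessment lien, so it outranks all other liens regardless of date.
Ordering the rest by effective date: A (2021-03-20), C (2022-08-20), D (2023-10-23).

B, A, C, D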